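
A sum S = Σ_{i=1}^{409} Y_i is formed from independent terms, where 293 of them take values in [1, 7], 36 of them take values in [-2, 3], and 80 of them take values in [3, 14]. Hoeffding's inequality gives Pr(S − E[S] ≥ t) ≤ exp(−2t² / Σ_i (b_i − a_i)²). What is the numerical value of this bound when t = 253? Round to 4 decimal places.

0.0023

Σ(b_i − a_i)² = 293·6² + 36·5² + 80·11² = 21128.
Exponent = 2·253² / 21128 = 6.05916.
Bound = exp(−6.05916) = 0.00234.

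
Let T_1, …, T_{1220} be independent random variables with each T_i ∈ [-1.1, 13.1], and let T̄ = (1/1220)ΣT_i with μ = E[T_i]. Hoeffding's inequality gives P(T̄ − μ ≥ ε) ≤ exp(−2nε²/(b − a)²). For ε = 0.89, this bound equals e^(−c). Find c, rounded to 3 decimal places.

9.585

c = 2nε²/(b − a)² = 2·1220·0.89² / 14.2² = 9.5850.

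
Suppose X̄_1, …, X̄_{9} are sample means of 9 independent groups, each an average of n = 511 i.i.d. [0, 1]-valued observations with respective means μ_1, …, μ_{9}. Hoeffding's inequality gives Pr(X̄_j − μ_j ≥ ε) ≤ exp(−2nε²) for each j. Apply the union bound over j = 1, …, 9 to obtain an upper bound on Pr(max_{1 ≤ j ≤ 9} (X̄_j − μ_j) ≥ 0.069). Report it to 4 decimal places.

Per-experiment Hoeffding bound: exp(−2·511·0.069²) = exp(−4.86574) = 0.0077061.
Union bound over 9 events: 9·0.0077061 = 0.06935.

0.0694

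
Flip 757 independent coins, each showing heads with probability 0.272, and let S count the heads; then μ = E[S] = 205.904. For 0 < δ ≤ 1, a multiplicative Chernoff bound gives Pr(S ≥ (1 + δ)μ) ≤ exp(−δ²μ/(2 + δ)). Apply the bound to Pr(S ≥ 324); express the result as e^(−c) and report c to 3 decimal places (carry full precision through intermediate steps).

26.319

Write 324 = (1 + δ)μ, so δ = 324/205.904 − 1 = 0.5735488…
Then the exponent is δ²μ/(2 + δ) = (324 − μ)² / (μ·(2 + δ)) = 26.319230.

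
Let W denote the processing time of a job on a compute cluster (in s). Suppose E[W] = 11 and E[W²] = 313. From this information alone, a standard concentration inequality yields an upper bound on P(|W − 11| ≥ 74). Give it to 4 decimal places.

The first two moments determine the variance, so Chebyshev's inequality is the sharpest standard bound available.
Var(W) = E[W²] − (E[W])² = 313 − 121 = 192.
Chebyshev's inequality: P(|W − μ| ≥ t) ≤ Var(W)/t² = 192/5476 = 0.0351.

0.0351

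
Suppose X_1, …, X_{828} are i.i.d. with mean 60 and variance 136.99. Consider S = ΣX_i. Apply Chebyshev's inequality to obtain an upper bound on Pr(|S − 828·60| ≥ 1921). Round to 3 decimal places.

0.031

Var(S) = n·Var(X_i) = 828·136.99 = 113427.72.
Chebyshev: Pr(|S − 828·60| ≥ 1921) ≤ Var(S)/1921² = 113427.72/3690241 = 0.0307.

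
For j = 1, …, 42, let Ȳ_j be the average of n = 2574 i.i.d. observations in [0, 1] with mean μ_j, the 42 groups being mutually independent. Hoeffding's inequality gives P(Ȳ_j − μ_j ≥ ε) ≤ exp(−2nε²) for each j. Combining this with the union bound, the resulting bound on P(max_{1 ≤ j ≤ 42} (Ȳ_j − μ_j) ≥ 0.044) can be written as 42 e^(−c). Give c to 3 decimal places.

Union bound over the 42 events: P(max_{1 ≤ j ≤ 42} (Ȳ_j − μ_j) ≥ 0.044) ≤ 42·exp(−2nε²) = 42 exp(−2·2574·0.044²).
So c = 2·2574·0.044² = 9.9665.

9.967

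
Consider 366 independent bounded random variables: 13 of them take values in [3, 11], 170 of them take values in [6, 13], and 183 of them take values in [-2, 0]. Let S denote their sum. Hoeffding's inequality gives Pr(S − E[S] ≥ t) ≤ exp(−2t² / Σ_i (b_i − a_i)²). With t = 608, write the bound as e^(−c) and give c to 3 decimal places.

Σ(b_i − a_i)² = 13·8² + 170·7² + 183·2² = 9894.
c = 2t² / 9894 = 2·608² / 9894 = 74.7249.

74.725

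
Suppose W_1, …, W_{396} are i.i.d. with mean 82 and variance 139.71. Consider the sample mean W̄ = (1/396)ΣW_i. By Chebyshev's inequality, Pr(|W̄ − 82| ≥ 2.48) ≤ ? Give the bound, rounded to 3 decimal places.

0.057

Var(W̄) = Var(W_i)/n = 139.71/396 = 0.3528.
Chebyshev: Pr(|W̄ − 82| ≥ 2.48) ≤ Var(W̄)/(2.48)² = 139.71/(396·2.48²) = 0.0574.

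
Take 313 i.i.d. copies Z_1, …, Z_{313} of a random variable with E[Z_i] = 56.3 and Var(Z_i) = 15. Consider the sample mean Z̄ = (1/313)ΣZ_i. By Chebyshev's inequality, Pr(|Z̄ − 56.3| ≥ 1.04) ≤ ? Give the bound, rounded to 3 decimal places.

Var(Z̄) = Var(Z_i)/n = 15/313 = 0.047923.
Chebyshev: Pr(|Z̄ − 56.3| ≥ 1.04) ≤ Var(Z̄)/(1.04)² = 15/(313·1.04²) = 0.0443.

0.044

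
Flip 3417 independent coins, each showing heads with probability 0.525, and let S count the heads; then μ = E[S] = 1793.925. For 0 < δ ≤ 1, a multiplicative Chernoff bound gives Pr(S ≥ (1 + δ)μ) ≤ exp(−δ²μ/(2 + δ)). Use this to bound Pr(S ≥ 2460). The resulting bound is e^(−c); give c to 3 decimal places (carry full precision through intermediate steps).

104.293

Write 2460 = (1 + δ)μ, so δ = 2460/1793.925 − 1 = 0.3712948…
Then the exponent is δ²μ/(2 + δ) = (2460 − μ)² / (μ·(2 + δ)) = 104.293307.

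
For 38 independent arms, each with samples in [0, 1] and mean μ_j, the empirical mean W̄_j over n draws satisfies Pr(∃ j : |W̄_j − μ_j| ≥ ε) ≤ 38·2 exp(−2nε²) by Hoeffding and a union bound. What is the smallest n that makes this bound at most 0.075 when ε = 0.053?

Need 2·38·exp(−2nε²) ≤ 0.075, i.e. exp(−2nε²) ≤ 0.075/76.
So 2nε² ≥ ln(76/0.075) = 6.921001.
Hence n ≥ 6.921001/(2·0.053²) = 1231.933.
The smallest integer n is 1232.

1232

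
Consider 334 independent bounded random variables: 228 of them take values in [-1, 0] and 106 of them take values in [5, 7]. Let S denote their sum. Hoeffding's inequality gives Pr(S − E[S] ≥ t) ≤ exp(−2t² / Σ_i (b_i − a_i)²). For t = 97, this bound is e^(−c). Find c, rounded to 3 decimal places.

Σ(b_i − a_i)² = 228·1² + 106·2² = 652.
c = 2t² / 652 = 2·97² / 652 = 28.8620.

28.862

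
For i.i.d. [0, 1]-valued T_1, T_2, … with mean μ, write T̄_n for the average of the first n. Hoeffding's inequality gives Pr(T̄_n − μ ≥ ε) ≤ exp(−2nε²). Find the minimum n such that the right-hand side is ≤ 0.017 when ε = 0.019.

5644

Require exp(−2nε²) ≤ 0.017, i.e. 2nε² ≥ ln(1/0.017) = 4.074542.
So n ≥ 4.074542 / (2·0.019²) = 5643.410.
The smallest integer n is 5644.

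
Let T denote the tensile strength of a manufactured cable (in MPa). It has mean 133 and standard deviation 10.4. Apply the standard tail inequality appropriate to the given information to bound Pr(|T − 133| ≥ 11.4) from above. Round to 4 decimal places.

Mean and variance are known, so Chebyshev's inequality applies.
Chebyshev: Pr(|T − μ| ≥ t) ≤ Var(T)/t².
Var(T) = σ² = 10.4² = 108.16.
Bound = 108.16 / 129.96 = 0.8323.

0.8323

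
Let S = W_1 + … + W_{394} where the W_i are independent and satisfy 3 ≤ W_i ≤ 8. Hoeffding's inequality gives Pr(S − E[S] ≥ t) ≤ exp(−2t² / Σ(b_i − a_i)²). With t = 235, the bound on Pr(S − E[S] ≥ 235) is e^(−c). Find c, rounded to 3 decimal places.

11.213

Σ(b_i − a_i)² = 394·(5)² = 9850.
c = 2t²/9850 = 2·235²/9850 = 11.2132.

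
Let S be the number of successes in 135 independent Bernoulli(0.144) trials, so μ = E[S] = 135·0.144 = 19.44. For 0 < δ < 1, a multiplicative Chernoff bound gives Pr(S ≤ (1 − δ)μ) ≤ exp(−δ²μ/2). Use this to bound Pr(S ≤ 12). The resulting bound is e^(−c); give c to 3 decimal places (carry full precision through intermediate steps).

Write 12 = (1 − δ)μ, so δ = 1 − 12/19.44 = 0.382716…
Then the exponent is δ²μ/2 = (μ − 12)²/(2μ) = 1.423704.

1.424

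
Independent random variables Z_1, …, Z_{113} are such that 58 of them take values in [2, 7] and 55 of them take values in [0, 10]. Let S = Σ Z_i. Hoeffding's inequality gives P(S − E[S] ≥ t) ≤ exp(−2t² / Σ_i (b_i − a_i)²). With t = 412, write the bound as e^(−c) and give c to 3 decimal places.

48.847

Σ(b_i − a_i)² = 58·5² + 55·10² = 6950.
c = 2t² / 6950 = 2·412² / 6950 = 48.8472.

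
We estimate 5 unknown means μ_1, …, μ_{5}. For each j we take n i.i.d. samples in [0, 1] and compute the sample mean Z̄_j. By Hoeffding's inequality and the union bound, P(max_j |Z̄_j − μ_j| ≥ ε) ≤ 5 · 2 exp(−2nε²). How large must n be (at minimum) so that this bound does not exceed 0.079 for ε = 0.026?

Need 2·5·exp(−2nε²) ≤ 0.079, i.e. exp(−2nε²) ≤ 0.079/10.
So 2nε² ≥ ln(10/0.079) = 4.840893.
Hence n ≥ 4.840893/(2·0.026²) = 3580.542.
The smallest integer n is 3581.

3581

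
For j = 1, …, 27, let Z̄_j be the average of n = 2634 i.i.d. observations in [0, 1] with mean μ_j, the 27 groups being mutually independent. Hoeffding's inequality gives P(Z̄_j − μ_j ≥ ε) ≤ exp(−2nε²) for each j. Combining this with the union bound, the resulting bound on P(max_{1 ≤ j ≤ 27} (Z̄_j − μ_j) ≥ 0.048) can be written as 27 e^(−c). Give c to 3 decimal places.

Union bound over the 27 events: P(max_{1 ≤ j ≤ 27} (Z̄_j − μ_j) ≥ 0.048) ≤ 27·exp(−2nε²) = 27 exp(−2·2634·0.048²).
So c = 2·2634·0.048² = 12.1375.

12.137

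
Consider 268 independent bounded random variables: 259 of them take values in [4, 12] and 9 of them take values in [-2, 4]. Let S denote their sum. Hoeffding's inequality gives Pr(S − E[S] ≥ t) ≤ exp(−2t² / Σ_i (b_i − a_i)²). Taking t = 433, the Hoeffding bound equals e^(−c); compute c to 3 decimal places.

22.188

Σ(b_i − a_i)² = 259·8² + 9·6² = 16900.
c = 2t² / 16900 = 2·433² / 16900 = 22.1880.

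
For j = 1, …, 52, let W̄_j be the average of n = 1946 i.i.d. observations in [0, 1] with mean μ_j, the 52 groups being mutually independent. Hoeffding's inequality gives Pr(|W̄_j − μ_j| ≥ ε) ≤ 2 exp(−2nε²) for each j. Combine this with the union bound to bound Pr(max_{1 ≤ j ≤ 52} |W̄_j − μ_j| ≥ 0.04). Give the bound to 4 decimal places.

Per-experiment Hoeffding bound: 2·exp(−2·1946·0.04²) = 2·exp(−6.22720) = 0.0039499.
Union bound over 52 events: 52·0.0039499 = 0.20540.

0.2054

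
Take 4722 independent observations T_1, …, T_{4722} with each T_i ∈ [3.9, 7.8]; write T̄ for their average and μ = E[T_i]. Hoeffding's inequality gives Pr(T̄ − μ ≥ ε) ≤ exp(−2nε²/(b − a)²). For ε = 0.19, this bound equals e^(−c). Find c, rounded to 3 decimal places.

22.415

c = 2nε²/(b − a)² = 2·4722·0.19² / 3.9² = 22.4148.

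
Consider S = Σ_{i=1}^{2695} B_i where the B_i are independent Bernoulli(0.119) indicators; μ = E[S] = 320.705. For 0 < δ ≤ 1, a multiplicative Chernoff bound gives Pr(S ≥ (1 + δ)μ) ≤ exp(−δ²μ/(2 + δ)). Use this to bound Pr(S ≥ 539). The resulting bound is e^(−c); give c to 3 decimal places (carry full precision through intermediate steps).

55.429

Write 539 = (1 + δ)μ, so δ = 539/320.705 − 1 = 0.6806723…
Then the exponent is δ²μ/(2 + δ) = (539 − μ)² / (μ·(2 + δ)) = 55.429138.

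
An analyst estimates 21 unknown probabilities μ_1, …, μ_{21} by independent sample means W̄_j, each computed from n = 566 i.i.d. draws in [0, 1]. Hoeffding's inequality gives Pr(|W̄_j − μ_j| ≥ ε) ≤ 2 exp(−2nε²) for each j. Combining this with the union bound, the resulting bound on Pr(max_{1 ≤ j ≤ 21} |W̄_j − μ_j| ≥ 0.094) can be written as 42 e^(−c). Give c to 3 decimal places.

Union bound over the 21 events: Pr(max_{1 ≤ j ≤ 21} |W̄_j − μ_j| ≥ 0.094) ≤ 21·2·exp(−2nε²) = 42 exp(−2·566·0.094²).
So c = 2·566·0.094² = 10.0024.

10.002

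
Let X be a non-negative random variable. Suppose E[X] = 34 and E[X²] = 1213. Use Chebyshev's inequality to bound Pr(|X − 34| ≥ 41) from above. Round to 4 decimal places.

0.0339

Var(X) = E[X²] − (E[X])² = 1213 − 1156 = 57.
Chebyshev's inequality: Pr(|X − μ| ≥ t) ≤ Var(X)/t² = 57/1681 = 0.0339.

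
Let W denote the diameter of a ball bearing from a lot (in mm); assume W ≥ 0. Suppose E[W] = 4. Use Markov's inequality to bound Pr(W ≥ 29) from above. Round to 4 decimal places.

0.1379

Markov's inequality: for a non-negative random variable, Pr(W ≥ a) ≤ E[W]/a.
Here E[W] = 4 and a = 29, so the bound is 4/29 = 0.1379.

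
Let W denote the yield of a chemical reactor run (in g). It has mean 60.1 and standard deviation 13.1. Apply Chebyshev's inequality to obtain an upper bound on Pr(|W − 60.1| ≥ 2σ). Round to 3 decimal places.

0.250

Chebyshev: Pr(|W − μ| ≥ t) ≤ Var(W)/t².
Var(W) = σ² = 13.1² = 171.61.
t = 2·13.1 = 26.2.
Bound = 171.61 / 686.44 = 0.2500.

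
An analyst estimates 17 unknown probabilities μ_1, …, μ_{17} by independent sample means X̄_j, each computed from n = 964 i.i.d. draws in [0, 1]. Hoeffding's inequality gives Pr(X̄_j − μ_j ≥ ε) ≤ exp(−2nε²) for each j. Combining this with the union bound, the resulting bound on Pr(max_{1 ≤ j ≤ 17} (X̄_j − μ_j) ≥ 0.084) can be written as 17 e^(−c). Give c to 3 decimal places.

13.604

Union bound over the 17 events: Pr(max_{1 ≤ j ≤ 17} (X̄_j − μ_j) ≥ 0.084) ≤ 17·exp(−2nε²) = 17 exp(−2·964·0.084²).
So c = 2·964·0.084² = 13.6040.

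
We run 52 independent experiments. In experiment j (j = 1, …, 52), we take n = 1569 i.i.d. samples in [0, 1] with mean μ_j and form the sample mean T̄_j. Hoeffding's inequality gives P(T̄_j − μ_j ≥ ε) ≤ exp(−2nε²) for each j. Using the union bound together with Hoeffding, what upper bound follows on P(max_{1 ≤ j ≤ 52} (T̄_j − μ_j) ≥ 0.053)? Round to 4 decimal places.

Per-experiment Hoeffding bound: exp(−2·1569·0.053²) = exp(−8.81464) = 0.00014854.
Union bound over 52 events: 52·0.00014854 = 0.00772.

0.0077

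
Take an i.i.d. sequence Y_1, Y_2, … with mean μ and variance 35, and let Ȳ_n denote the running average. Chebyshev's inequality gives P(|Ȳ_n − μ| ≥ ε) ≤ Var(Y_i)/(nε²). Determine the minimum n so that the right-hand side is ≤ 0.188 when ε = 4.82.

Require 35/(n·4.82²) ≤ 0.188, i.e. n ≥ 35/(0.188·4.82²) = 8.013.
The smallest integer n is 9.

9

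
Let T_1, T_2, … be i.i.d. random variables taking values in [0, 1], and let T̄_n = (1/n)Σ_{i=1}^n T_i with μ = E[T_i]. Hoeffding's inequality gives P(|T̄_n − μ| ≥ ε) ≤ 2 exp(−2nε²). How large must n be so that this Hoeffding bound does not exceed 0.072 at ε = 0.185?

49

Require 2·exp(−2nε²) ≤ 0.072, i.e. 2nε² ≥ ln(2/0.072) = 3.324236.
So n ≥ 3.324236 / (2·0.185²) = 48.564.
The smallest integer n is 49.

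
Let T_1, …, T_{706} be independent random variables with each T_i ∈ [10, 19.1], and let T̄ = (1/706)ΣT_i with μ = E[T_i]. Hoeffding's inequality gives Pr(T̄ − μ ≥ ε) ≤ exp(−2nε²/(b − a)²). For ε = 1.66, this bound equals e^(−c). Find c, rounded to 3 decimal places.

46.986

c = 2nε²/(b − a)² = 2·706·1.66² / 9.1² = 46.9860.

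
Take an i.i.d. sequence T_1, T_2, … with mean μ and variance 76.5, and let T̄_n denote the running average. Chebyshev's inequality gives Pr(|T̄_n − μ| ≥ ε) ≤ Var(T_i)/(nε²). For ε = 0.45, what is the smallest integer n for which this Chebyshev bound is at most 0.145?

Require 76.5/(n·0.45²) ≤ 0.145, i.e. n ≥ 76.5/(0.145·0.45²) = 2605.364.
The smallest integer n is 2606.

2606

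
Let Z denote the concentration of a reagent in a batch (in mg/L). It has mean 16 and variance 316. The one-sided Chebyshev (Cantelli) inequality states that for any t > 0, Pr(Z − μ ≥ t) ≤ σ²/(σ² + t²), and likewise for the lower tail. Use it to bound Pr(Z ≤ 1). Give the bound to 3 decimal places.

Here σ² = 316 and t = 15, so σ² + t² = 541.
Cantelli's bound: 316/541 = 0.5841.

0.584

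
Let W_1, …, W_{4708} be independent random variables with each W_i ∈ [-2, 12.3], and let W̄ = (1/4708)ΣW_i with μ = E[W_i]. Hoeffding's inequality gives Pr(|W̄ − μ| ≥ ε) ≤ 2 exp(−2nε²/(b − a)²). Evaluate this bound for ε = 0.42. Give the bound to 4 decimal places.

Exponent: 2nε²/(b − a)² = 2·4708·0.42² / 14.3² = 8.12256.
Bound = 2·exp(−8.12256) = 0.00059.

0.0006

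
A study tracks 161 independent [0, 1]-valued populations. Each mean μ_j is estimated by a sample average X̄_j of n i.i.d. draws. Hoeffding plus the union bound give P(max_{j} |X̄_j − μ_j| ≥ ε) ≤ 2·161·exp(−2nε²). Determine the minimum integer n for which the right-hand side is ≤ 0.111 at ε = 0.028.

5085

Need 2·161·exp(−2nε²) ≤ 0.111, i.e. exp(−2nε²) ≤ 0.111/322.
So 2nε² ≥ ln(322/0.111) = 7.972777.
Hence n ≥ 7.972777/(2·0.028²) = 5084.679.
The smallest integer n is 5085.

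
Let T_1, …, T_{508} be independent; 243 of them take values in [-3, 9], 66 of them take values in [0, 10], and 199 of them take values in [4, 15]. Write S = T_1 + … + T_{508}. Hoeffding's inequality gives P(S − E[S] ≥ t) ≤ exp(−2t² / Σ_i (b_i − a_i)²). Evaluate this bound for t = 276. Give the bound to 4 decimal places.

0.0983

Σ(b_i − a_i)² = 243·12² + 66·10² + 199·11² = 65671.
Exponent = 2·276² / 65671 = 2.31993.
Bound = exp(−2.31993) = 0.09828.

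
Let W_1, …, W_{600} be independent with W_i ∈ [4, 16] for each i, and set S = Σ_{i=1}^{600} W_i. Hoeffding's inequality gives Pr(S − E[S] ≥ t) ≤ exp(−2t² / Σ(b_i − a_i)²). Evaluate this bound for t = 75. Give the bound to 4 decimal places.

Σ(b_i − a_i)² = 600·(12)² = 86400.
Exponent = 2·75²/86400 = 0.1302.
Bound = exp(−0.1302) = 0.87791.

0.8779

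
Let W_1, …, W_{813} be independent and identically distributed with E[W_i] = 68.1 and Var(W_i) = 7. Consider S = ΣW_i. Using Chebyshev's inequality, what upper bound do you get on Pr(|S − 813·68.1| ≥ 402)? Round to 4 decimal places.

Var(S) = n·Var(W_i) = 813·7 = 5691.
Chebyshev: Pr(|S − 813·68.1| ≥ 402) ≤ Var(S)/402² = 5691/161604 = 0.0352.

0.0352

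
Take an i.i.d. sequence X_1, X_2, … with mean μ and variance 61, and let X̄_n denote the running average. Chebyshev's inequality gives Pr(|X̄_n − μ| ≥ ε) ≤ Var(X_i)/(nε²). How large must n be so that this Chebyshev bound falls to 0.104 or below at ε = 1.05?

533

Require 61/(n·1.05²) ≤ 0.104, i.e. n ≥ 61/(0.104·1.05²) = 532.008.
The smallest integer n is 533.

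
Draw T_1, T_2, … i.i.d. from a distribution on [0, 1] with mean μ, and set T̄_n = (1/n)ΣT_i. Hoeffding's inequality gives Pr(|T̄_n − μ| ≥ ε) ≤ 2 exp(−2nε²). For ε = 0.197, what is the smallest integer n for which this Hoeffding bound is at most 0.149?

Require 2·exp(−2nε²) ≤ 0.149, i.e. 2nε² ≥ ln(2/0.149) = 2.596956.
So n ≥ 2.596956 / (2·0.197²) = 33.458.
The smallest integer n is 34.

34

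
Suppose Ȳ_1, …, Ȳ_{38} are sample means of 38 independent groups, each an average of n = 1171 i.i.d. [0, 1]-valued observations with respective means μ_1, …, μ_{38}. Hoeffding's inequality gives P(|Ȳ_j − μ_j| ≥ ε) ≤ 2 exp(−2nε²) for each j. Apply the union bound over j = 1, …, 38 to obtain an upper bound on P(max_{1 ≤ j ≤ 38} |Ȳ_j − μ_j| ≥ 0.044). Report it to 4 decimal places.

Per-experiment Hoeffding bound: 2·exp(−2·1171·0.044²) = 2·exp(−4.53411) = 0.021473.
Union bound over 38 events: 38·0.021473 = 0.81597.

0.8160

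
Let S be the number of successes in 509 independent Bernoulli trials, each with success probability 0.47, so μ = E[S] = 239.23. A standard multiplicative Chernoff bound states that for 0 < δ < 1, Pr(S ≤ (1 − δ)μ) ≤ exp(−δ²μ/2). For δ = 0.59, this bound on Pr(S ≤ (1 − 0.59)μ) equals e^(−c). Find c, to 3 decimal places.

c = δ²μ/2 = 0.59²·239.23/2 = 41.6380.

41.638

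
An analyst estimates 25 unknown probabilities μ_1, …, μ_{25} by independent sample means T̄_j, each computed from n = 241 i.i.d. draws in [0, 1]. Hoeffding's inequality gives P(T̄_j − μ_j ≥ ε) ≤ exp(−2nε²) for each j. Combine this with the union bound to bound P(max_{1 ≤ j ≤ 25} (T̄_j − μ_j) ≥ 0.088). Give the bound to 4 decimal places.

0.5983

Per-experiment Hoeffding bound: exp(−2·241·0.088²) = exp(−3.73261) = 0.02393.
Union bound over 25 events: 25·0.02393 = 0.59826.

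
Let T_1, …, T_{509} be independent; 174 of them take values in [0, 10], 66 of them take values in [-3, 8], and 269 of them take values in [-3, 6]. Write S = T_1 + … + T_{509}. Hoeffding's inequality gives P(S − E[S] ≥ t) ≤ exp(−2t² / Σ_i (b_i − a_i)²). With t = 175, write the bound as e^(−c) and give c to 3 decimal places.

1.298

Σ(b_i − a_i)² = 174·10² + 66·11² + 269·9² = 47175.
c = 2t² / 47175 = 2·175² / 47175 = 1.2984.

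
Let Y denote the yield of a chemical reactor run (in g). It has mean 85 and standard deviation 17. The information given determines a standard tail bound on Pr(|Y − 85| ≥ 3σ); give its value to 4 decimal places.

0.1111

Mean and variance are known, so Chebyshev's inequality applies.
Chebyshev: Pr(|Y − μ| ≥ t) ≤ Var(Y)/t².
Var(Y) = σ² = 17² = 289.
t = 3·17 = 51.
Bound = 289 / 2601 = 0.1111.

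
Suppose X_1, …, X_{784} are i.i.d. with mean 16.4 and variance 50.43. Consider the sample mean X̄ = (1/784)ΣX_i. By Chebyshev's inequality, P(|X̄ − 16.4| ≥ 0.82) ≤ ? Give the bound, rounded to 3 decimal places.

Var(X̄) = Var(X_i)/n = 50.43/784 = 0.064324.
Chebyshev: P(|X̄ − 16.4| ≥ 0.82) ≤ Var(X̄)/(0.82)² = 50.43/(784·0.82²) = 0.0957.

0.096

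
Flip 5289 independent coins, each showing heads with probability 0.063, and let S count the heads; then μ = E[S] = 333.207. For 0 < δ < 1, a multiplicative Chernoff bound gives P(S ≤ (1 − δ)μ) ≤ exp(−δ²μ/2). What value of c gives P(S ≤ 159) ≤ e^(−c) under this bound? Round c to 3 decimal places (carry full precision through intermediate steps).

45.539

Write 159 = (1 − δ)μ, so δ = 1 − 159/333.207 = 0.5228191…
Then the exponent is δ²μ/2 = (μ − 159)²/(2μ) = 45.539378.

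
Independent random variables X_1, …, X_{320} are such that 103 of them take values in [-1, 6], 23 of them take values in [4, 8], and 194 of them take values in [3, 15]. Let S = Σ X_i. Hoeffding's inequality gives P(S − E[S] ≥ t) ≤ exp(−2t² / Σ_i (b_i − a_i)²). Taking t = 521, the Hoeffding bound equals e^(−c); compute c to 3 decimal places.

16.278

Σ(b_i − a_i)² = 103·7² + 23·4² + 194·12² = 33351.
c = 2t² / 33351 = 2·521² / 33351 = 16.2778.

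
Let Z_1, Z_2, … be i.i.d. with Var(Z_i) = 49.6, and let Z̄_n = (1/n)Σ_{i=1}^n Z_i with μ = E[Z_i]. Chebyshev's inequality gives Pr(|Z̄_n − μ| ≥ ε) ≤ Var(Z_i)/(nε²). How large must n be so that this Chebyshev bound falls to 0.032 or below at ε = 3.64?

117

Require 49.6/(n·3.64²) ≤ 0.032, i.e. n ≥ 49.6/(0.032·3.64²) = 116.985.
The smallest integer n is 117.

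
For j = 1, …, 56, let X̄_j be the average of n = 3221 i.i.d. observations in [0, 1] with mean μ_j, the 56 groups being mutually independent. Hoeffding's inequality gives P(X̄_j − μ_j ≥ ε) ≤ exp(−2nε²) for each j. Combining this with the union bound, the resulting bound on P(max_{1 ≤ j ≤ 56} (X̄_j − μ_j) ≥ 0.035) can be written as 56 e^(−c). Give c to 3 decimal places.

Union bound over the 56 events: P(max_{1 ≤ j ≤ 56} (X̄_j − μ_j) ≥ 0.035) ≤ 56·exp(−2nε²) = 56 exp(−2·3221·0.035²).
So c = 2·3221·0.035² = 7.8914.

7.891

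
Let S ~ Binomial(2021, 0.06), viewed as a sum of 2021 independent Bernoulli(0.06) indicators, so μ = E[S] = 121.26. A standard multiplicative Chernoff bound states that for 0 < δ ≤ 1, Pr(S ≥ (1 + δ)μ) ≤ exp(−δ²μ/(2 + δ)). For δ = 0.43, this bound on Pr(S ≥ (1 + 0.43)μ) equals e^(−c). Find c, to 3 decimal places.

c = δ²μ/(2 + δ) = 0.43²·121.26/(2 + 0.43) = 9.2267.

9.227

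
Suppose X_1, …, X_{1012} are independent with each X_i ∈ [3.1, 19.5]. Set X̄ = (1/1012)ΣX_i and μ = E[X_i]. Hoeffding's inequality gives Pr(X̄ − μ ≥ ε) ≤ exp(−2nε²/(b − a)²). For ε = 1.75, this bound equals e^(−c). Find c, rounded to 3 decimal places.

23.046

c = 2nε²/(b − a)² = 2·1012·1.75² / 16.4² = 23.0462.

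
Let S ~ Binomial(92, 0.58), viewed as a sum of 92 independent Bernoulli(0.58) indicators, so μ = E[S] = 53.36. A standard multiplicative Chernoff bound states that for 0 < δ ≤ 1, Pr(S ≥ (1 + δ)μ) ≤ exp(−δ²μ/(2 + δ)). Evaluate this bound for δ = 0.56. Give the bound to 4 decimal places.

Exponent = δ²μ/(2 + δ) = 0.56²·53.36/2.56 = 6.5366.
Bound = exp(−6.5366) = 0.00145.

0.0014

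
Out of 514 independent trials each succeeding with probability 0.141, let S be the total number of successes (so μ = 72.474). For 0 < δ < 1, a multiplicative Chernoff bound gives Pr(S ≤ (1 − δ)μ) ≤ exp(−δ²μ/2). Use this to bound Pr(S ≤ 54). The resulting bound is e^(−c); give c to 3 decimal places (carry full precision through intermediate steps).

Write 54 = (1 − δ)μ, so δ = 1 − 54/72.474 = 0.2549052…
Then the exponent is δ²μ/2 = (μ − 54)²/(2μ) = 2.354559.

2.355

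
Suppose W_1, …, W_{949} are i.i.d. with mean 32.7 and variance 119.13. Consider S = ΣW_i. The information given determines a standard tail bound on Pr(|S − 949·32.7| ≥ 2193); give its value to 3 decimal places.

0.024

With mean and variance of each term known, Chebyshev's inequality bounds the deviation of the sum (or sample mean).
Var(S) = n·Var(W_i) = 949·119.13 = 113054.37.
Chebyshev: Pr(|S − 949·32.7| ≥ 2193) ≤ Var(S)/2193² = 113054.37/4809249 = 0.0235.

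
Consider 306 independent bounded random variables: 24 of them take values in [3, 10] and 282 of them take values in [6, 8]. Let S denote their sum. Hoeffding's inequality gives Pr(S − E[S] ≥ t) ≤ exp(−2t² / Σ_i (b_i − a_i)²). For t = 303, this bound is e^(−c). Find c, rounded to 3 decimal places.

Σ(b_i − a_i)² = 24·7² + 282·2² = 2304.
c = 2t² / 2304 = 2·303² / 2304 = 79.6953.

79.695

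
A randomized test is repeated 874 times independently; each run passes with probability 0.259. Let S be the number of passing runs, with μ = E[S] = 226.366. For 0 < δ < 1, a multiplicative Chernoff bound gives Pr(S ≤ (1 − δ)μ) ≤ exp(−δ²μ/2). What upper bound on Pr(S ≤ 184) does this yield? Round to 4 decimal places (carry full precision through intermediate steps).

Write 184 = (1 − δ)μ, so δ = 1 − 184/226.366 = 0.1871571…
Then the exponent is δ²μ/2 = (μ − 184)²/(2μ) = 3.964548.
Bound = exp(−3.964548) = 0.01898.

0.0190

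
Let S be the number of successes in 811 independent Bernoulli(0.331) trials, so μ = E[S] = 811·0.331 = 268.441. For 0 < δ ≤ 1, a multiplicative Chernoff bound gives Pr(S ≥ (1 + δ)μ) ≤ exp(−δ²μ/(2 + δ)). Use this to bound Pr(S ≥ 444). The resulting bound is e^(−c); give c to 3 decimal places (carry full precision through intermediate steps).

Write 444 = (1 + δ)μ, so δ = 444/268.441 − 1 = 0.6539947…
Then the exponent is δ²μ/(2 + δ) = (444 − μ)² / (μ·(2 + δ)) = 43.261074.

43.261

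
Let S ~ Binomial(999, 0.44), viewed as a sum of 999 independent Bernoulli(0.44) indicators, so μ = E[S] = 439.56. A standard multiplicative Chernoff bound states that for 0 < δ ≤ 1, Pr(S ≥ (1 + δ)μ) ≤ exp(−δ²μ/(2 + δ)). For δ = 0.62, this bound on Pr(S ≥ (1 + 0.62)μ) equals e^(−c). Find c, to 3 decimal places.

64.491

c = δ²μ/(2 + δ) = 0.62²·439.56/(2 + 0.62) = 64.4912.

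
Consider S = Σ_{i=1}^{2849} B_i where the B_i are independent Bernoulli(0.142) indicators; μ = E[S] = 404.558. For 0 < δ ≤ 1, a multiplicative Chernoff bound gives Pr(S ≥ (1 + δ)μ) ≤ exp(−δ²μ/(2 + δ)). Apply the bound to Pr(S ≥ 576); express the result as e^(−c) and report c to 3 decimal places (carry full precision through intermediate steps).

Write 576 = (1 + δ)μ, so δ = 576/404.558 − 1 = 0.4237761…
Then the exponent is δ²μ/(2 + δ) = (576 − μ)² / (μ·(2 + δ)) = 29.975136.

29.975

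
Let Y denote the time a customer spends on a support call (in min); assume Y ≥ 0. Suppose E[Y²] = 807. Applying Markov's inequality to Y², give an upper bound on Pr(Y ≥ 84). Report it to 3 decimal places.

Since Y ≥ 0, the event {Y ≥ 84} is the same as {Y² ≥ 7056}.
Markov's inequality applied to Y² gives Pr(Y² ≥ 7056) ≤ E[Y²]/7056 = 807/7056 = 0.1144.

0.114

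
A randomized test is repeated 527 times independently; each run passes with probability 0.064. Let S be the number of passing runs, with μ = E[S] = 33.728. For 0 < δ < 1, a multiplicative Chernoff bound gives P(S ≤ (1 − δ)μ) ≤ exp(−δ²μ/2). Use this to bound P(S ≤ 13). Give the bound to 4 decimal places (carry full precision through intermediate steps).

Write 13 = (1 − δ)μ, so δ = 1 − 13/33.728 = 0.6145636…
Then the exponent is δ²μ/2 = (μ − 13)²/(2μ) = 6.369337.
Bound = exp(−6.369337) = 0.00171.

0.0017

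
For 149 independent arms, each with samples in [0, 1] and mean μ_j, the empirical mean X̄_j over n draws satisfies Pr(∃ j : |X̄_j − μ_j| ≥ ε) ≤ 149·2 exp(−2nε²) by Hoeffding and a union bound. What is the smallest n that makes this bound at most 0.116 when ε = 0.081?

Need 2·149·exp(−2nε²) ≤ 0.116, i.e. exp(−2nε²) ≤ 0.116/298.
So 2nε² ≥ ln(298/0.116) = 7.851259.
Hence n ≥ 7.851259/(2·0.081²) = 598.328.
The smallest integer n is 599.

599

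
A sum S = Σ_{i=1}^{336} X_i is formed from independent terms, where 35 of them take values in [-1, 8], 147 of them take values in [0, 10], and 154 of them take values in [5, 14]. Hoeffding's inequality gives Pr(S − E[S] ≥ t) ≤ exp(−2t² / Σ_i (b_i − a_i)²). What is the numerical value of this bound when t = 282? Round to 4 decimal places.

0.0050

Σ(b_i − a_i)² = 35·9² + 147·10² + 154·9² = 30009.
Exponent = 2·282² / 30009 = 5.30001.
Bound = exp(−5.30001) = 0.00499.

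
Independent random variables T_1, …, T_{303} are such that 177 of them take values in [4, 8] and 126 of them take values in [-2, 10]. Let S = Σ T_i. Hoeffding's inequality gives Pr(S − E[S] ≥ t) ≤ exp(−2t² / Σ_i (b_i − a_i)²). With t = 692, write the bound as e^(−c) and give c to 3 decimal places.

45.658

Σ(b_i − a_i)² = 177·4² + 126·12² = 20976.
c = 2t² / 20976 = 2·692² / 20976 = 45.6583.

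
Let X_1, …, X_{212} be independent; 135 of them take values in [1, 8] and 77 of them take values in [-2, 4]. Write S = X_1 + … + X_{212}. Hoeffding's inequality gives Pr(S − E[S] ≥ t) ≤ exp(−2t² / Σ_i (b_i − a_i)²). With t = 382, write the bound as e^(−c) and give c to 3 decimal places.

31.091

Σ(b_i − a_i)² = 135·7² + 77·6² = 9387.
c = 2t² / 9387 = 2·382² / 9387 = 31.0907.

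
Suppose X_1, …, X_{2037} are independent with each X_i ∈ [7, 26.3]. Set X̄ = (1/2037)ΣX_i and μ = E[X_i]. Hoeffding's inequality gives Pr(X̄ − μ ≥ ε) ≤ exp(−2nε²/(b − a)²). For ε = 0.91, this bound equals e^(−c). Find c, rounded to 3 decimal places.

c = 2nε²/(b − a)² = 2·2037·0.91² / 19.3² = 9.0571.

9.057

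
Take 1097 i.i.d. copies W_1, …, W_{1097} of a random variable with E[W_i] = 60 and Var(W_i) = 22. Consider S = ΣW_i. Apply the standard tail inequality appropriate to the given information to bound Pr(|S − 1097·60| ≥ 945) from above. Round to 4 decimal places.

With mean and variance of each term known, Chebyshev's inequality bounds the deviation of the sum (or sample mean).
Var(S) = n·Var(W_i) = 1097·22 = 24134.
Chebyshev: Pr(|S − 1097·60| ≥ 945) ≤ Var(S)/945² = 24134/893025 = 0.0270.

0.0270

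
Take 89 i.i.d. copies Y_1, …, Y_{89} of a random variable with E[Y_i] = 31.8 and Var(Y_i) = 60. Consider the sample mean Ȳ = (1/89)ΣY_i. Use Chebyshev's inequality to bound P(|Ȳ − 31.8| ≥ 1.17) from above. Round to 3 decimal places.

0.492

Var(Ȳ) = Var(Y_i)/n = 60/89 = 0.67416.
Chebyshev: P(|Ȳ − 31.8| ≥ 1.17) ≤ Var(Ȳ)/(1.17)² = 60/(89·1.17²) = 0.4925.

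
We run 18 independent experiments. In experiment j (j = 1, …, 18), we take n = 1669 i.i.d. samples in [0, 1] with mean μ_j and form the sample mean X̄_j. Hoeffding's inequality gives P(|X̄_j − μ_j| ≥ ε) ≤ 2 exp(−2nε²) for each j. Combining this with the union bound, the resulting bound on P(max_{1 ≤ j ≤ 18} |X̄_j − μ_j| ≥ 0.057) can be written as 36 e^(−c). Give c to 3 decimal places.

10.845

Union bound over the 18 events: P(max_{1 ≤ j ≤ 18} |X̄_j − μ_j| ≥ 0.057) ≤ 18·2·exp(−2nε²) = 36 exp(−2·1669·0.057²).
So c = 2·1669·0.057² = 10.8452.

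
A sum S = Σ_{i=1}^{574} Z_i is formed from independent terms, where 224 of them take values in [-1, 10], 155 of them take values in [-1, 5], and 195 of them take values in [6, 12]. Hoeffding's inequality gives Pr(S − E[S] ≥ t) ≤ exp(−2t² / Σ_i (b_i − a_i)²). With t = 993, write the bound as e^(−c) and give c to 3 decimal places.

Σ(b_i − a_i)² = 224·11² + 155·6² + 195·6² = 39704.
c = 2t² / 39704 = 2·993² / 39704 = 49.6700.

49.670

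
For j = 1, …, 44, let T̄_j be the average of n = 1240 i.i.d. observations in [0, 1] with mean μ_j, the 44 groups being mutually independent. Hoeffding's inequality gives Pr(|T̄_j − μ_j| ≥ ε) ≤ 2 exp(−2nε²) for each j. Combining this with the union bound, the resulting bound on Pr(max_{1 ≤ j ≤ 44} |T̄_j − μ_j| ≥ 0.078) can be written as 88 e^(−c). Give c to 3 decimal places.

Union bound over the 44 events: Pr(max_{1 ≤ j ≤ 44} |T̄_j − μ_j| ≥ 0.078) ≤ 44·2·exp(−2nε²) = 88 exp(−2·1240·0.078²).
So c = 2·1240·0.078² = 15.0883.

15.088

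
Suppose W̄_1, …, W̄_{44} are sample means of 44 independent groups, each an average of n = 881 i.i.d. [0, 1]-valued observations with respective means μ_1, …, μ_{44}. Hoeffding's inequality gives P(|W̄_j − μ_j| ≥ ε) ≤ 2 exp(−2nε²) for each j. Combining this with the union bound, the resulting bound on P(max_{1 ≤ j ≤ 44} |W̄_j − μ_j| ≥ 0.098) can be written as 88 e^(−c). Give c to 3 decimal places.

16.922

Union bound over the 44 events: P(max_{1 ≤ j ≤ 44} |W̄_j − μ_j| ≥ 0.098) ≤ 44·2·exp(−2nε²) = 88 exp(−2·881·0.098²).
So c = 2·881·0.098² = 16.9222.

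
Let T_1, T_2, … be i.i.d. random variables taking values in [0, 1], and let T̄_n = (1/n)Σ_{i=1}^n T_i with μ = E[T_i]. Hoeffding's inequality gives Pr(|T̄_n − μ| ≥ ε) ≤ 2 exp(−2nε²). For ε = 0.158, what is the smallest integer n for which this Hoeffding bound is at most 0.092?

62

Require 2·exp(−2nε²) ≤ 0.092, i.e. 2nε² ≥ ln(2/0.092) = 3.079114.
So n ≥ 3.079114 / (2·0.158²) = 61.671.
The smallest integer n is 62.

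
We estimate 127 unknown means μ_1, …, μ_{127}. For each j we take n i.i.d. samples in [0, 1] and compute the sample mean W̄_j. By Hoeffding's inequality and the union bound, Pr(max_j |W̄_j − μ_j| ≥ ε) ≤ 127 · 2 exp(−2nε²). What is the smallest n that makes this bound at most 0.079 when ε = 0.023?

Need 2·127·exp(−2nε²) ≤ 0.079, i.e. exp(−2nε²) ≤ 0.079/254.
So 2nε² ≥ ln(254/0.079) = 8.075642.
Hence n ≥ 8.075642/(2·0.023²) = 7632.932.
The smallest integer n is 7633.

7633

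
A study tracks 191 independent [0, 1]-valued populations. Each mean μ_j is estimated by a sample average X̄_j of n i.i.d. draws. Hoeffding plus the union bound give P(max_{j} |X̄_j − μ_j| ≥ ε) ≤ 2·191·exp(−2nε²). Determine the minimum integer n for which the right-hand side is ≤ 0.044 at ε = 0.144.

219

Need 2·191·exp(−2nε²) ≤ 0.044, i.e. exp(−2nε²) ≤ 0.044/382.
So 2nε² ≥ ln(382/0.044) = 9.068986.
Hence n ≥ 9.068986/(2·0.144²) = 218.677.
The smallest integer n is 219.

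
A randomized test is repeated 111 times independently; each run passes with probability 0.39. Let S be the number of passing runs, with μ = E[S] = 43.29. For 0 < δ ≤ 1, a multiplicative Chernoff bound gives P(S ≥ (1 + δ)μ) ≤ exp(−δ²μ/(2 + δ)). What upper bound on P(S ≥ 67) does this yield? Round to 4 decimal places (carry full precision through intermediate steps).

Write 67 = (1 + δ)μ, so δ = 67/43.29 − 1 = 0.5477015…
Then the exponent is δ²μ/(2 + δ) = (67 − μ)² / (μ·(2 + δ)) = 5.097145.
Bound = exp(−5.097145) = 0.00611.

0.0061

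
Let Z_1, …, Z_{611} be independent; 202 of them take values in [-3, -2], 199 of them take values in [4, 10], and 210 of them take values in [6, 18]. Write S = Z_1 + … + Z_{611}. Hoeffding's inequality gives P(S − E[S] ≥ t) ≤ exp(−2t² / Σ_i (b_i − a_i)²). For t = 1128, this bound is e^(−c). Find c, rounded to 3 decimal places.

Σ(b_i − a_i)² = 202·1² + 199·6² + 210·12² = 37606.
c = 2t² / 37606 = 2·1128² / 37606 = 67.6692.

67.669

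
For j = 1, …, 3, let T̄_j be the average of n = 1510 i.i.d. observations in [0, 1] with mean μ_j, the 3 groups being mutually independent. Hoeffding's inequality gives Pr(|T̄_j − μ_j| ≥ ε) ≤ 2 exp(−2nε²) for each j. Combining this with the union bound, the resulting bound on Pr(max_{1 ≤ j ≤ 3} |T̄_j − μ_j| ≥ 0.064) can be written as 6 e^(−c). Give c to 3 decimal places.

Union bound over the 3 events: Pr(max_{1 ≤ j ≤ 3} |T̄_j − μ_j| ≥ 0.064) ≤ 3·2·exp(−2nε²) = 6 exp(−2·1510·0.064²).
So c = 2·1510·0.064² = 12.3699.

12.370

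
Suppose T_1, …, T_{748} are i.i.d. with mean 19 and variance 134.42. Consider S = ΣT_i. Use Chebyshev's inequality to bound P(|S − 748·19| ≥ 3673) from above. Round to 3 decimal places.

0.007

Var(S) = n·Var(T_i) = 748·134.42 = 100546.16.
Chebyshev: P(|S − 748·19| ≥ 3673) ≤ Var(S)/3673² = 100546.16/13490929 = 0.0075.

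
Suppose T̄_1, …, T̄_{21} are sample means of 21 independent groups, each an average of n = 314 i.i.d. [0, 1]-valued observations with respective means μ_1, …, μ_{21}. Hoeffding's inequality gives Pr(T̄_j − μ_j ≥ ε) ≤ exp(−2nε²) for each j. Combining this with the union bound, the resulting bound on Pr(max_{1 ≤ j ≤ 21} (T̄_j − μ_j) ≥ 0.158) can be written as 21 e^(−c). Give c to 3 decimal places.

Union bound over the 21 events: Pr(max_{1 ≤ j ≤ 21} (T̄_j − μ_j) ≥ 0.158) ≤ 21·exp(−2nε²) = 21 exp(−2·314·0.158²).
So c = 2·314·0.158² = 15.6774.

15.677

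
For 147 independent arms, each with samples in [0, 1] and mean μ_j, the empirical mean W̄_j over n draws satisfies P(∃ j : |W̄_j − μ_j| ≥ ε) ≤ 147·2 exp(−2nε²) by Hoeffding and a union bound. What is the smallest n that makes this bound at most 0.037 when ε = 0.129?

Need 2·147·exp(−2nε²) ≤ 0.037, i.e. exp(−2nε²) ≤ 0.037/294.
So 2nε² ≥ ln(294/0.037) = 8.980417.
Hence n ≥ 8.980417/(2·0.129²) = 269.828.
The smallest integer n is 270.

270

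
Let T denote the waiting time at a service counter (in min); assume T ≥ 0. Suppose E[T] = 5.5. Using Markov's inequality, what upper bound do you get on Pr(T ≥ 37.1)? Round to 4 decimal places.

0.1482

Markov's inequality: for a non-negative random variable, Pr(T ≥ a) ≤ E[T]/a.
Here E[T] = 5.5 and a = 37.1, so the bound is 5.5/37.1 = 0.1482.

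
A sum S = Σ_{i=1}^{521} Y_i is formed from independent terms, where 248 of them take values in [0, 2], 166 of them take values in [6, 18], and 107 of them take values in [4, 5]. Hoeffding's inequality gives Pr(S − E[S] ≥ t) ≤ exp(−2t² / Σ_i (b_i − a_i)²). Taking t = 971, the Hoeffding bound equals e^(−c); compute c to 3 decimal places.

75.418

Σ(b_i − a_i)² = 248·2² + 166·12² + 107·1² = 25003.
c = 2t² / 25003 = 2·971² / 25003 = 75.4182.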